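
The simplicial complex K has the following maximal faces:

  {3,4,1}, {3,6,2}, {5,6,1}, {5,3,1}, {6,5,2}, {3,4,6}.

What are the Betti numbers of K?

We work with the vertex ordering 1 < 2 < 3 < 4 < 5 < 6. The simplices of K, each written with vertices in increasing order, are:

  0-simplices (6): [1], [2], [3], [4], [5], [6]
  1-simplices (12): [1,3], [1,4], [1,5], [1,6], [2,3], [2,5], [2,6], [3,4], [3,5], [3,6], [4,6], [5,6]
  2-simplices (6): [1,3,4], [1,3,5], [1,5,6], [2,3,6], [2,5,6], [3,4,6]

giving chain groups C_0 ≅ Z^6, C_1 ≅ Z^12, C_2 ≅ Z^6.

The boundary map ∂_1: C_1 → C_0 is given by ∂[p,q] = [q] − [p].
As a 6×12 matrix over Z this has rank 5, with invariant factors (1,1,1,1,1).

The boundary map ∂_2: C_2 → C_1 sends each 2-simplex [p,q,r] to [q,r] − [p,r] + [p,q]. For instance
  ∂[1,3,5] = [3,5] − [1,5] + [1,3],
  ∂[2,5,6] = [5,6] − [2,6] + [2,5].
The 12×6 boundary matrix has rank 6 and Smith normal form diag(1,1,1,1,1,1).

Reading off H_k = ker ∂_k / im ∂_{k+1}:

  H_0: rank C_0 − rank ∂_1 = 6 − 5 = 1, and the invariant factors of ∂_1 are all 1, so H_0 = Z.
  H_1: rank ker ∂_1 − rank ∂_2 = (12 − 5) − 6 = 1, and the invariant factors of ∂_2 are all 1, so H_1 = Z.
  H_2: rank ker ∂_2 − rank ∂_3 = (6 − 6) − 0 = 0, and there is no ∂_3, so H_2 = 0.

As a check, the Euler characteristic is 6 − 12 + 6 = 0, which agrees with 1 − 1 + 0 = 0.

Hence the Betti numbers are b_0 = 1, b_1 = 1, b_2 = 0.

b_0 = 1, b_1 = 1, b_2 = 0.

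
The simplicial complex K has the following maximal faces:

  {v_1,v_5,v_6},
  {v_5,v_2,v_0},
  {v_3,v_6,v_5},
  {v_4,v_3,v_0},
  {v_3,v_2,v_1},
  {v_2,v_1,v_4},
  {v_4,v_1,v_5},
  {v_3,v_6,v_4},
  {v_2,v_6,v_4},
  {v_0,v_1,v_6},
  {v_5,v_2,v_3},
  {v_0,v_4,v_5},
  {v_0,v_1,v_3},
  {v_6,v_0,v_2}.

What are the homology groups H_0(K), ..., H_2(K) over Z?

K has 7 vertices, 21 edges, 14 triangles.
rank ∂_0 = 0, rank ∂_1 = 6 ⇒ b_0 = 7 − 0 − 6 = 1; all invariant factors of ∂_1 are 1 so no torsion. So H_0 = Z.
rank ∂_1 = 6, rank ∂_2 = 13 ⇒ b_1 = 21 − 6 − 13 = 2; all invariant factors of ∂_2 are 1 so no torsion. So H_1 = Z^2.
rank ∂_2 = 13, rank ∂_3 = 0 ⇒ b_2 = 14 − 13 − 0 = 1. So H_2 = Z.

H_0 = Z,  H_1 = Z^2,  H_2 = Z.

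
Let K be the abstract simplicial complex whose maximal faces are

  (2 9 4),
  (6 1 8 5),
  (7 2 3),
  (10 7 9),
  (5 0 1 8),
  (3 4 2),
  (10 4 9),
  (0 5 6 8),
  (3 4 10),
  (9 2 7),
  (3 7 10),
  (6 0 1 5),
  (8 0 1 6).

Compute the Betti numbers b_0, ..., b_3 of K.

b_0 = 2, b_1 = 0, b_2 = 1, b_3 = 1.

Fix the vertex order 0 < 1 < 2 < 3 < 4 < 5 < 6 < 7 < 8 < 9 < 10 and write every simplex with vertices in increasing order. Then dim K = 3 and the simplices of K are:

  0-simplices (11): [0], [1], [2], [3], [4], [5], [6], [7], [8], [9], [10]
  1-simplices (22): [0,1], [0,5], [0,6], [0,8], [1,5], [1,6], [1,8], [2,3], [2,4], [2,7], [2,9], [3,4], [3,7], [3,10], [4,9], [4,10], [5,6], [5,8], [6,8], [7,9], [7,10], [9,10]
  2-simplices (18): (18 of them)
  3-simplices (5): [0,1,5,6], [0,1,5,8], [0,1,6,8], [0,5,6,8], [1,5,6,8]

Hence C_0 ≅ Z^11, C_1 ≅ Z^22, C_2 ≅ Z^18, C_3 ≅ Z^5.

Boundary ∂_1: C_1 → C_0 maps an edge to its endpoints' difference, ∂[p,q] = q − p.
The 11×22 boundary matrix has rank 9 and Smith normal form diag(1,1,1,1,1,1,1,1,1).

Boundary ∂_2: C_2 → C_1 sends each 2-simplex [p,q,r] to [q,r] − [p,r] + [p,q]. For instance
  ∂[0,6,8] = [6,8] − [0,8] + [0,6],
  ∂[0,5,8] = [5,8] − [0,8] + [0,5].
As a 22×18 matrix over Z this has rank 13, with invariant factors (1,1,1,1,1,1,1,1,1,1,1,1,1).

The boundary map ∂_3: C_3 → C_2 sends each 3-simplex σ to the alternating sum Σ_i (−1)^i (σ with its i-th vertex removed). For instance
  ∂[1,5,6,8] = [5,6,8] − [1,6,8] + [1,5,8] − [1,5,6],
  ∂[0,1,5,6] = [1,5,6] − [0,5,6] + [0,1,6] − [0,1,5].
The 18×5 boundary matrix has rank 4 and Smith normal form diag(1,1,1,1).

Computing H_k = (kernel of ∂_k) / (image of ∂_{k+1}):

  H_0: rank C_0 − rank ∂_1 = 11 − 9 = 2, and the invariant factors of ∂_1 are all 1, so H_0 ≅ Z^2.
  H_1: rank ker ∂_1 − rank ∂_2 = (22 − 9) − 13 = 0, and the invariant factors of ∂_2 are all 1, so H_1 ≅ 0.
  H_2: rank ker ∂_2 − rank ∂_3 = (18 − 13) − 4 = 1, and the invariant factors of ∂_3 are all 1, so H_2 ≅ Z.
  H_3: rank ker ∂_3 − rank ∂_4 = (5 − 4) − 0 = 1, and there is no ∂_4, so H_3 ≅ Z.

As a check, the Euler characteristic is 11 − 22 + 18 − 5 = 2, which agrees with 2 − 0 + 1 − 1 = 2.

Hence the Betti numbers are b_0 = 2, b_1 = 0, b_2 = 1, b_3 = 1.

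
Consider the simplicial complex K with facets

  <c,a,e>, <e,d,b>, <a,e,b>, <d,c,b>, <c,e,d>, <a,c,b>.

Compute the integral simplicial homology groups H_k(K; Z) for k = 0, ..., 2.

H_0 ≅ Z,  H_1 = 0,  H_2 ≅ Z.

Fix the vertex order a < b < c < d < e and write every simplex with vertices in increasing order. Then dim K = 2 and the simplices of K are:

  0-simplices (5): a, b, c, d, e
  1-simplices (9): ab, ac, ae, bc, bd, be, cd, ce, de
  2-simplices (6): abc, abe, ace, bcd, bde, cde

giving chain groups C_0 ≅ Z^5, C_1 ≅ Z^9, C_2 ≅ Z^6.

Boundary ∂_1: C_1 → C_0 maps an edge to its endpoints' difference, ∂[p,q] = q − p.
As a 5×9 matrix over Z this has rank 4, with invariant factors (1,1,1,1).

The boundary map ∂_2: C_2 → C_1 maps a triangle to the signed sum of its edges. For instance
  ∂cde = de − ce + cd,
  ∂abc = bc − ac + ab.
The 9×6 boundary matrix has rank 5 and Smith normal form diag(1,1,1,1,1).

From H_k ≅ ker(∂_k) / im(∂_{k+1}) we obtain:

  H_0: rank C_0 − rank ∂_1 = 5 − 4 = 1, and the invariant factors of ∂_1 are all 1, so H_0 = Z.
  H_1: rank ker ∂_1 − rank ∂_2 = (9 − 4) − 5 = 0, and the invariant factors of ∂_2 are all 1, so H_1 = 0.
  H_2: rank ker ∂_2 − rank ∂_3 = (6 − 5) − 0 = 1, and there is no ∂_3, so H_2 = Z.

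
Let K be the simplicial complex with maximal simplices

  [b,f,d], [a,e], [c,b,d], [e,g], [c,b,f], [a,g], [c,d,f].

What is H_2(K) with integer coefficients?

H_2 = Z.

We work with the vertex ordering a < b < c < d < e < f < g. The simplices of K, each written with vertices in increasing order, are:

  0-simplices (7): a, b, c, d, e, f, g
  1-simplices (9): ae, ag, bc, bd, bf, cd, cf, df, eg
  2-simplices (4): bcd, bcf, bdf, cdf

so the chain groups are C_0 ≅ Z^7, C_1 ≅ Z^9, C_2 ≅ Z^4.

∂_1: C_1 → C_0 sends each edge [p,q] (with p < q) to q − p. For instance
  ∂bc = c − b.
As a 7×9 matrix over Z this has rank 5, with invariant factors (1,1,1,1,1).

∂_2: C_2 → C_1 maps a triangle to the signed sum of its edges. For instance
  ∂bdf = df − bf + bd,
  ∂cdf = df − cf + cd.
The resulting 9×4 matrix has rank 3, and its Smith normal form has invariant factors (1,1,1).

Now H_k = ker ∂_k / im ∂_{k+1}, so:

  H_2: rank ker ∂_2 − rank ∂_3 = (4 − 3) − 0 = 1, and there is no ∂_3, so H_2 = Z.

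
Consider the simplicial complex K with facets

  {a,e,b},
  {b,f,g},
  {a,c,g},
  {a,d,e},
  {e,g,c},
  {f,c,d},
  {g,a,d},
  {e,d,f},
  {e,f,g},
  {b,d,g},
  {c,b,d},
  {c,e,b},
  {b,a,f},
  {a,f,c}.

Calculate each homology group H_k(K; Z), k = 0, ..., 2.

H_0 ≅ Z,  H_1 ≅ Z^2,  H_2 ≅ Z.

Fix the vertex order a < b < c < d < e < f < g and write every simplex with vertices in increasing order. Then dim K = 2 and the simplices of K are:

  0-simplices (7): a, b, c, d, e, f, g
  1-simplices (21): ab, ac, ad, ae, af, ag, bc, bd, be, bf, bg, cd, ce, cf, cg, de, df, dg, ef, eg, fg
  2-simplices (14): abe, abf, acf, acg, ade, adg, bcd, bce, bdg, bfg, cdf, ceg, def, efg

giving chain groups C_0 ≅ Z^7, C_1 ≅ Z^21, C_2 ≅ Z^14.

∂_1: C_1 → C_0 maps an edge to its endpoints' difference, ∂[p,q] = q − p.
As a 7×21 matrix over Z this has rank 6, with invariant factors (1,1,1,1,1,1).

Boundary ∂_2: C_2 → C_1 acts by ∂[p,q,r] = [q,r] − [p,r] + [p,q]. For instance
  ∂abf = bf − af + ab,
  ∂ade = de − ae + ad.
As a 21×14 matrix over Z this has rank 13, with invariant factors (1,1,1,1,1,1,1,1,1,1,1,1,1).

Now H_k = ker ∂_k / im ∂_{k+1}, so:

  H_0: rank C_0 − rank ∂_1 = 7 − 6 = 1, and the invariant factors of ∂_1 are all 1, so H_0 ≅ Z.
  H_1: rank ker ∂_1 − rank ∂_2 = (21 − 6) − 13 = 2, and the invariant factors of ∂_2 are all 1, so H_1 ≅ Z^2.
  H_2: rank ker ∂_2 − rank ∂_3 = (14 − 13) − 0 = 1, and there is no ∂_3, so H_2 ≅ Z.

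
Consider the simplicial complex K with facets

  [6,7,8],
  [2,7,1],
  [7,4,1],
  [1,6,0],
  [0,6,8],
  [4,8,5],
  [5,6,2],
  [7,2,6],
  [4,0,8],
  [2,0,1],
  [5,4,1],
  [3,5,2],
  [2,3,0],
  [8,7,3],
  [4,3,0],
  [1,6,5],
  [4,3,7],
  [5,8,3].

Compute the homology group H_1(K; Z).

We work with the vertex ordering 0 < 1 < 2 < 3 < 4 < 5 < 6 < 7 < 8. The simplices of K, each written with vertices in increasing order, are:

  0-simplices (9): [0], [1], [2], [3], [4], [5], [6], [7], [8]
  1-simplices (27): (27 of them)
  2-simplices (18): [0,1,2], [0,1,6], [0,2,3], [0,3,4], [0,4,8], [0,6,8], [1,2,7], [1,4,5], [1,4,7], [1,5,6], [2,3,5], [2,5,6], [2,6,7], [3,4,7], [3,5,8], [3,7,8], [4,5,8], [6,7,8]

giving chain groups C_0 ≅ Z^9, C_1 ≅ Z^27, C_2 ≅ Z^18.

Boundary ∂_1: C_1 → C_0 is given by ∂[p,q] = [q] − [p].
As a 9×27 matrix over Z this has rank 8, with invariant factors (1,1,1,1,1,1,1,1).

∂_2: C_2 → C_1 maps a triangle to the signed sum of its edges. For instance
  ∂[0,3,4] = [3,4] − [0,4] + [0,3],
  ∂[1,4,7] = [4,7] − [1,7] + [1,4].
This gives a 27×18 integer matrix of rank 18; reducing to Smith normal form yields diagonal entries (1,1,1,1,1,1,1,1,1,1,1,1,1,1,1,1,1,2).

Computing H_k = (kernel of ∂_k) / (image of ∂_{k+1}):

  H_1: rank ker ∂_1 − rank ∂_2 = (27 − 8) − 18 = 1, and ∂_2 has invariant factor 2 > 1, so H_1 ≅ Z ⊕ Z/2.

H_1 = Z ⊕ Z/2.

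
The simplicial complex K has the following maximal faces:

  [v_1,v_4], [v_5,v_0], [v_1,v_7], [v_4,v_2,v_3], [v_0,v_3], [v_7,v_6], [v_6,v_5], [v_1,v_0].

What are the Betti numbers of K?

Take the total order v_0 < v_1 < v_2 < v_3 < v_4 < v_5 < v_6 < v_7 on the vertex set. Then K (dimension 2) consists of the simplices:

  0-simplices (8): [v_0], [v_1], [v_2], [v_3], [v_4], [v_5], [v_6], [v_7]
  1-simplices (10): [v_0,v_1], [v_0,v_3], [v_0,v_5], [v_1,v_4], [v_1,v_7], [v_2,v_3], [v_2,v_4], [v_3,v_4], [v_5,v_6], [v_6,v_7]
  2-simplices (1): [v_2,v_3,v_4]

Hence C_0 ≅ Z^8, C_1 ≅ Z^10, C_2 ≅ Z^1.

∂_1: C_1 → C_0 is given by ∂[p,q] = [q] − [p]. For instance
  ∂[v_0,v_3] = [v_3] − [v_0].
As a 8×10 matrix over Z this has rank 7, with invariant factors (1,1,1,1,1,1,1).

The boundary map ∂_2: C_2 → C_1 acts by ∂[p,q,r] = [q,r] − [p,r] + [p,q]. For instance
  ∂[v_2,v_3,v_4] = [v_3,v_4] − [v_2,v_4] + [v_2,v_3].
The resulting 10×1 matrix has rank 1, and its Smith normal form has invariant factors (1).

Reading off H_k = ker ∂_k / im ∂_{k+1}:

  H_0: rank C_0 − rank ∂_1 = 8 − 7 = 1, and the invariant factors of ∂_1 are all 1, so H_0 ≅ Z.
  H_1: rank ker ∂_1 − rank ∂_2 = (10 − 7) − 1 = 2, and the invariant factors of ∂_2 are all 1, so H_1 ≅ Z^2.
  H_2: rank ker ∂_2 − rank ∂_3 = (1 − 1) − 0 = 0, and there is no ∂_3, so H_2 ≅ 0.

Hence the Betti numbers are b_0 = 1, b_1 = 2, b_2 = 0.

b_0 = 1, b_1 = 2, b_2 = 0.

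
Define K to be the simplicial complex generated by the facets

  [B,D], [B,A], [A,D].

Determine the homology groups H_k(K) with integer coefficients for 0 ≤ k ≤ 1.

Order the vertices as A < B < D. Listing each simplex with vertices in this order, K has dimension 1 with simplices:

  0-simplices (3): A, B, D
  1-simplices (3): AB, AD, BD

so the chain groups are C_0 ≅ Z^3, C_1 ≅ Z^3.

∂_1: C_1 → C_0 maps an edge to its endpoints' difference, ∂[p,q] = q − p.
As a 3×3 matrix over Z this has rank 2, with invariant factors (1,1).

Computing H_k = (kernel of ∂_k) / (image of ∂_{k+1}):

  H_0: rank C_0 − rank ∂_1 = 3 − 2 = 1, and the invariant factors of ∂_1 are all 1, so H_0 = Z.
  H_1: rank ker ∂_1 − rank ∂_2 = (3 − 2) − 0 = 1, and there is no ∂_2, so H_1 = Z.

(K is a triangulation of the circle S^1.)

H_0 ≅ Z,  H_1 ≅ Z.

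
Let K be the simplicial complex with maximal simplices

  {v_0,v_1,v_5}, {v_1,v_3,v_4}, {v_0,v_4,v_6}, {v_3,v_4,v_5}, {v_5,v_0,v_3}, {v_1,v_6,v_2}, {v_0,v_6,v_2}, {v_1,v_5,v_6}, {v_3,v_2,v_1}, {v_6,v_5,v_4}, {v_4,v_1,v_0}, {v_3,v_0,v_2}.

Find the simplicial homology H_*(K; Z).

Take the total order v_0 < v_1 < v_2 < v_3 < v_4 < v_5 < v_6 on the vertex set. Then K (dimension 2) consists of the simplices:

  0-simplices (7): [v_0], [v_1], [v_2], [v_3], [v_4], [v_5], [v_6]
  1-simplices (18): (18 of them)
  2-simplices (12): (12 of them)

so the chain groups are C_0 ≅ Z^7, C_1 ≅ Z^18, C_2 ≅ Z^12.

∂_1: C_1 → C_0 is given by ∂[p,q] = [q] − [p]. For instance
  ∂[v_0,v_3] = [v_3] − [v_0].
This gives a 7×18 integer matrix of rank 6; reducing to Smith normal form yields diagonal entries (1,1,1,1,1,1).

Boundary ∂_2: C_2 → C_1 acts by ∂[p,q,r] = [q,r] − [p,r] + [p,q]. For instance
  ∂[v_1,v_2,v_6] = [v_2,v_6] − [v_1,v_6] + [v_1,v_2],
  ∂[v_4,v_5,v_6] = [v_5,v_6] − [v_4,v_6] + [v_4,v_5].
The 18×12 boundary matrix has rank 12 and Smith normal form diag(1,1,1,1,1,1,1,1,1,1,1,2).

From H_k ≅ ker(∂_k) / im(∂_{k+1}) we obtain:

  H_0: rank C_0 − rank ∂_1 = 7 − 6 = 1, and the invariant factors of ∂_1 are all 1, so H_0 = Z.
  H_1: rank ker ∂_1 − rank ∂_2 = (18 − 6) − 12 = 0, and ∂_2 has invariant factor 2 > 1, so H_1 = Z/2Z.
  H_2: rank ker ∂_2 − rank ∂_3 = (12 − 12) − 0 = 0, and there is no ∂_3, so H_2 = 0.

As a check, the Euler characteristic is 7 − 18 + 12 = 1, which agrees with 1 − 0 + 0 = 1.

H_0 ≅ Z,  H_1 ≅ Z/2Z,  H_2 = 0.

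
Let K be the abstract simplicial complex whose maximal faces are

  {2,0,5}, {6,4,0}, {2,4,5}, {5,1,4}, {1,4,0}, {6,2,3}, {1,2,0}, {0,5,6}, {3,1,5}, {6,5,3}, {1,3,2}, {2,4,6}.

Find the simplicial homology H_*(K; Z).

Take the total order 0 < 1 < 2 < 3 < 4 < 5 < 6 on the vertex set. Then K (dimension 2) consists of the simplices:

  0-simplices (7): [0], [1], [2], [3], [4], [5], [6]
  1-simplices (18): [0,1], [0,2], [0,4], [0,5], [0,6], [1,2], [1,3], [1,4], [1,5], [2,3], [2,4], [2,5], [2,6], [3,5], [3,6], [4,5], [4,6], [5,6]
  2-simplices (12): [0,1,2], [0,1,4], [0,2,5], [0,4,6], [0,5,6], [1,2,3], [1,3,5], [1,4,5], [2,3,6], [2,4,5], [2,4,6], [3,5,6]

so the chain groups are C_0 ≅ Z^7, C_1 ≅ Z^18, C_2 ≅ Z^12.

∂_1: C_1 → C_0 maps an edge to its endpoints' difference, ∂[p,q] = q − p. For instance
  ∂[3,5] = [5] − [3].
The resulting 7×18 matrix has rank 6, and its Smith normal form has invariant factors (1,1,1,1,1,1).

The boundary map ∂_2: C_2 → C_1 sends each 2-simplex [p,q,r] to [q,r] − [p,r] + [p,q]. For instance
  ∂[0,1,2] = [1,2] − [0,2] + [0,1],
  ∂[2,3,6] = [3,6] − [2,6] + [2,3].
This gives a 18×12 integer matrix of rank 12; reducing to Smith normal form yields diagonal entries (1,1,1,1,1,1,1,1,1,1,1,2).

Reading off H_k = ker ∂_k / im ∂_{k+1}:

  H_0: rank C_0 − rank ∂_1 = 7 − 6 = 1, and the invariant factors of ∂_1 are all 1, so H_0 = Z.
  H_1: rank ker ∂_1 − rank ∂_2 = (18 − 6) − 12 = 0, and ∂_2 has invariant factor 2 > 1, so H_1 = Z_2.
  H_2: rank ker ∂_2 − rank ∂_3 = (12 − 12) − 0 = 0, and there is no ∂_3, so H_2 = 0.

H_0 ≅ Z,  H_1 ≅ Z_2,  H_2 = 0.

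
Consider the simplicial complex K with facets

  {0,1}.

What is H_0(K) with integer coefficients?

Fix the vertex order 0 < 1 and write every simplex with vertices in increasing order. Then dim K = 1 and the simplices of K are:

  0-simplices (2): [0], [1]
  1-simplices (1): [0,1]

Hence C_0 ≅ Z^2, C_1 ≅ Z^1.

The boundary map ∂_1: C_1 → C_0 maps an edge to its endpoints' difference, ∂[p,q] = q − p. For instance
  ∂[0,1] = [1] − [0].
The resulting 2×1 matrix has rank 1, and its Smith normal form has invariant factors (1).

From H_k ≅ ker(∂_k) / im(∂_{k+1}) we obtain:

  H_0: rank C_0 − rank ∂_1 = 2 − 1 = 1, and the invariant factors of ∂_1 are all 1, so H_0 = Z.

H_0 = Z.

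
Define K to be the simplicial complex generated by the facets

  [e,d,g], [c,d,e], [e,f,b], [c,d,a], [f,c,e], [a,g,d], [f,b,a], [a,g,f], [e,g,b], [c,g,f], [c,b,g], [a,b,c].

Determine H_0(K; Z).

H_0 = Z.

Order the vertices as a < b < c < d < e < f < g. Listing each simplex with vertices in this order, K has dimension 2 with simplices:

  0-simplices (7): a, b, c, d, e, f, g
  1-simplices (18): ab, ac, ad, af, ag, bc, be, bf, bg, cd, ce, cf, cg, de, dg, ef, eg, fg
  2-simplices (12): abc, abf, acd, adg, afg, bcg, bef, beg, cde, cef, cfg, deg

Hence C_0 ≅ Z^7, C_1 ≅ Z^18, C_2 ≅ Z^12.

The boundary map ∂_1: C_1 → C_0 is given by ∂[p,q] = [q] − [p]. For instance
  ∂ef = f − e.
As a 7×18 matrix over Z this has rank 6, with invariant factors (1,1,1,1,1,1).

The boundary map ∂_2: C_2 → C_1 maps a triangle to the signed sum of its edges. For instance
  ∂beg = eg − bg + be,
  ∂cde = de − ce + cd.
The 18×12 boundary matrix has rank 12 and Smith normal form diag(1,1,1,1,1,1,1,1,1,1,1,2).

Reading off H_k = ker ∂_k / im ∂_{k+1}:

  H_0: rank C_0 − rank ∂_1 = 7 − 6 = 1, and the invariant factors of ∂_1 are all 1, so H_0 ≅ Z.

(K is a triangulation of the real projective plane RP^2.)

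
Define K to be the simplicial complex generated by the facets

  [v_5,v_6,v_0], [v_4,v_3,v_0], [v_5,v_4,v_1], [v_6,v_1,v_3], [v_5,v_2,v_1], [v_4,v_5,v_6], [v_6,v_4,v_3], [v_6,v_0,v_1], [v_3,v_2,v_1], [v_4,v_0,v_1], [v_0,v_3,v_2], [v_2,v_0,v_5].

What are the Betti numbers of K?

b_0 = 1, b_1 = 0, b_2 = 0.

Fix the vertex order v_0 < v_1 < v_2 < v_3 < v_4 < v_5 < v_6 and write every simplex with vertices in increasing order. Then dim K = 2 and the simplices of K are:

  0-simplices (7): [v_0], [v_1], [v_2], [v_3], [v_4], [v_5], [v_6]
  1-simplices (18): (18 of them)
  2-simplices (12): (12 of them)

giving chain groups C_0 ≅ Z^7, C_1 ≅ Z^18, C_2 ≅ Z^12.

Boundary ∂_1: C_1 → C_0 sends each edge [p,q] (with p < q) to q − p. For instance
  ∂[v_1,v_6] = [v_6] − [v_1].
The resulting 7×18 matrix has rank 6, and its Smith normal form has invariant factors (1,1,1,1,1,1).

Boundary ∂_2: C_2 → C_1 sends each 2-simplex [p,q,r] to [q,r] − [p,r] + [p,q]. For instance
  ∂[v_1,v_3,v_6] = [v_3,v_6] − [v_1,v_6] + [v_1,v_3],
  ∂[v_1,v_2,v_3] = [v_2,v_3] − [v_1,v_3] + [v_1,v_2].
The resulting 18×12 matrix has rank 12, and its Smith normal form has invariant factors (1,1,1,1,1,1,1,1,1,1,1,2).

Computing H_k = (kernel of ∂_k) / (image of ∂_{k+1}):

  H_0: rank C_0 − rank ∂_1 = 7 − 6 = 1, and the invariant factors of ∂_1 are all 1, so H_0 ≅ Z.
  H_1: rank ker ∂_1 − rank ∂_2 = (18 − 6) − 12 = 0, and ∂_2 has invariant factor 2 > 1, so H_1 ≅ Z/2Z.
  H_2: rank ker ∂_2 − rank ∂_3 = (12 − 12) − 0 = 0, and there is no ∂_3, so H_2 ≅ 0.

As a check, the Euler characteristic is 7 − 18 + 12 = 1, which agrees with 1 − 0 + 0 = 1.

Hence the Betti numbers are b_0 = 1, b_1 = 0, b_2 = 0.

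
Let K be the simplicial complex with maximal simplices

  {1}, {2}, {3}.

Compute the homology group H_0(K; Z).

We work with the vertex ordering 1 < 2 < 3. The simplices of K, each written with vertices in increasing order, are:

  0-simplices (3): [1], [2], [3]

Hence C_0 ≅ Z^3.

Now H_k = ker ∂_k / im ∂_{k+1}, so:

  H_0: rank C_0 − rank ∂_1 = 3 − 0 = 3, and there is no ∂_1, so H_0 ≅ Z^3.

(K is a triangulation of a set of 3 points.)

H_0 = Z^3.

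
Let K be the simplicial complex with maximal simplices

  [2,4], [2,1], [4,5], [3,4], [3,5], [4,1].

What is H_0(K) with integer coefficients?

H_0 ≅ Z.

Order the vertices as 1 < 2 < 3 < 4 < 5. Listing each simplex with vertices in this order, K has dimension 1 with simplices:

  0-simplices (5): [1], [2], [3], [4], [5]
  1-simplices (6): [1,2], [1,4], [2,4], [3,4], [3,5], [4,5]

Hence C_0 ≅ Z^5, C_1 ≅ Z^6.

∂_1: C_1 → C_0 maps an edge to its endpoints' difference, ∂[p,q] = q − p. For instance
  ∂[4,5] = [5] − [4].
The resulting 5×6 matrix has rank 4, and its Smith normal form has invariant factors (1,1,1,1).

Computing H_k = (kernel of ∂_k) / (image of ∂_{k+1}):

  H_0: rank C_0 − rank ∂_1 = 5 − 4 = 1, and the invariant factors of ∂_1 are all 1, so H_0 = Z.

(K is a triangulation of a wedge of 2 circles.)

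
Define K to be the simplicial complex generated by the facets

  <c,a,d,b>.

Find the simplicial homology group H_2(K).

Take the total order a < b < c < d on the vertex set. Then K (dimension 3) consists of the simplices:

  0-simplices (4): a, b, c, d
  1-simplices (6): ab, ac, ad, bc, bd, cd
  2-simplices (4): abc, abd, acd, bcd
  3-simplices (1): abcd

Hence C_0 ≅ Z^4, C_1 ≅ Z^6, C_2 ≅ Z^4, C_3 ≅ Z^1.

Boundary ∂_1: C_1 → C_0 is given by ∂[p,q] = [q] − [p]. For instance
  ∂ad = d − a.
As a 4×6 matrix over Z this has rank 3, with invariant factors (1,1,1).

Boundary ∂_2: C_2 → C_1 acts by ∂[p,q,r] = [q,r] − [p,r] + [p,q]. For instance
  ∂acd = cd − ad + ac,
  ∂bcd = cd − bd + bc.
As a 6×4 matrix over Z this has rank 3, with invariant factors (1,1,1).

The boundary map ∂_3: C_3 → C_2 sends each 3-simplex σ to the alternating sum Σ_i (−1)^i (σ with its i-th vertex removed). For instance
  ∂abcd = bcd − acd + abd − abc.
The 4×1 boundary matrix has rank 1 and Smith normal form diag(1).

From H_k ≅ ker(∂_k) / im(∂_{k+1}) we obtain:

  H_2: rank ker ∂_2 − rank ∂_3 = (4 − 3) − 1 = 0, and the invariant factors of ∂_3 are all 1, so H_2 ≅ 0.

H_2 ≅ 0.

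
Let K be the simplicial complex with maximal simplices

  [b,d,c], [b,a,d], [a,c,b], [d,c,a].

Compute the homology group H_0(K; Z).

H_0 ≅ Z.

Fix the vertex order a < b < c < d and write every simplex with vertices in increasing order. Then dim K = 2 and the simplices of K are:

  0-simplices (4): a, b, c, d
  1-simplices (6): ab, ac, ad, bc, bd, cd
  2-simplices (4): abc, abd, acd, bcd

Hence C_0 ≅ Z^4, C_1 ≅ Z^6, C_2 ≅ Z^4.

The boundary map ∂_1: C_1 → C_0 maps an edge to its endpoints' difference, ∂[p,q] = q − p. For instance
  ∂ac = c − a.
The 4×6 boundary matrix has rank 3 and Smith normal form diag(1,1,1).

∂_2: C_2 → C_1 maps a triangle to the signed sum of its edges. For instance
  ∂abc = bc − ac + ab,
  ∂abd = bd − ad + ab.
The 6×4 boundary matrix has rank 3 and Smith normal form diag(1,1,1).

Computing H_k = (kernel of ∂_k) / (image of ∂_{k+1}):

  H_0: rank C_0 − rank ∂_1 = 4 − 3 = 1, and the invariant factors of ∂_1 are all 1, so H_0 = Z.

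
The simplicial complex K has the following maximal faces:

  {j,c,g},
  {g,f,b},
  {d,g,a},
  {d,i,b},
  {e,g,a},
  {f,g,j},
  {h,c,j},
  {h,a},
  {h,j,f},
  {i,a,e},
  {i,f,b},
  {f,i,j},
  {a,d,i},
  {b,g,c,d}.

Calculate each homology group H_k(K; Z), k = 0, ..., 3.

We work with the vertex ordering a < b < c < d < e < f < g < h < i < j. The simplices of K, each written with vertices in increasing order, are:

  0-simplices (10): a, b, c, d, e, f, g, h, i, j
  1-simplices (25): ad, ae, ag, ah, ai, bc, bd, bf, bg, bi, cd, cg, ch, cj, dg, di, eg, ei, fg, fh, fi, fj, gj, hj, ij
  2-simplices (16): adg, adi, aeg, aei, bcd, bcg, bdg, bdi, bfg, bfi, cdg, cgj, chj, fgj, fhj, fij
  3-simplices (1): bcdg

giving chain groups C_0 ≅ Z^10, C_1 ≅ Z^25, C_2 ≅ Z^16, C_3 ≅ Z^1.

Boundary ∂_1: C_1 → C_0 maps an edge to its endpoints' difference, ∂[p,q] = q − p.
This gives a 10×25 integer matrix of rank 9; reducing to Smith normal form yields diagonal entries (1,1,1,1,1,1,1,1,1).

Boundary ∂_2: C_2 → C_1 acts by ∂[p,q,r] = [q,r] − [p,r] + [p,q]. For instance
  ∂aeg = eg − ag + ae,
  ∂fgj = gj − fj + fg.
As a 25×16 matrix over Z this has rank 15, with invariant factors (1,1,1,1,1,1,1,1,1,1,1,1,1,1,1).

∂_3: C_3 → C_2 sends each 3-simplex σ to the alternating sum Σ_i (−1)^i (σ with its i-th vertex removed). For instance
  ∂bcdg = cdg − bdg + bcg − bcd.
This gives a 16×1 integer matrix of rank 1; reducing to Smith normal form yields diagonal entries (1).

Computing H_k = (kernel of ∂_k) / (image of ∂_{k+1}):

  H_0: rank C_0 − rank ∂_1 = 10 − 9 = 1, and the invariant factors of ∂_1 are all 1, so H_0 = Z.
  H_1: rank ker ∂_1 − rank ∂_2 = (25 − 9) − 15 = 1, and the invariant factors of ∂_2 are all 1, so H_1 = Z.
  H_2: rank ker ∂_2 − rank ∂_3 = (16 − 15) − 1 = 0, and the invariant factors of ∂_3 are all 1, so H_2 = 0.
  H_3: rank ker ∂_3 − rank ∂_4 = (1 − 1) − 0 = 0, and there is no ∂_4, so H_3 = 0.

H_0 ≅ Z,  H_1 ≅ Z,  H_2 = 0,  H_3 = 0.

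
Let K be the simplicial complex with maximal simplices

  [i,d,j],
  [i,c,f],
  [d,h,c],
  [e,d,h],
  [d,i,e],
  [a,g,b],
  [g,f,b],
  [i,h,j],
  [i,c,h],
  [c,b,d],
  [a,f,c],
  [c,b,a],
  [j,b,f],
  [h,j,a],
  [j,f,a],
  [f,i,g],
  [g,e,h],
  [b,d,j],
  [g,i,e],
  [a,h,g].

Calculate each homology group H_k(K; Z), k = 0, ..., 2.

H_0 ≅ Z,  H_1 ≅ Z ⊕ Z/2,  H_2 = 0.

K has 10 vertices, 30 edges, 20 triangles.
rank ∂_0 = 0, rank ∂_1 = 9 ⇒ b_0 = 10 − 0 − 9 = 1; all invariant factors of ∂_1 are 1 so no torsion. So H_0 = Z.
rank ∂_1 = 9, rank ∂_2 = 20 ⇒ b_1 = 30 − 9 − 20 = 1; ∂_2 has invariant factor(s) [2] giving torsion. So H_1 = Z ⊕ Z/2.
rank ∂_2 = 20, rank ∂_3 = 0 ⇒ b_2 = 20 − 20 − 0 = 0. So H_2 = 0.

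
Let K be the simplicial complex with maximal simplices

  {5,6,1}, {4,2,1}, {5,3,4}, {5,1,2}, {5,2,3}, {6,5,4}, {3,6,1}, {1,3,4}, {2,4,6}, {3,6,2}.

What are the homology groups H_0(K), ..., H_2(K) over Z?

H_0 = Z,  H_1 = Z/2Z,  H_2 = 0.

We work with the vertex ordering 1 < 2 < 3 < 4 < 5 < 6. The simplices of K, each written with vertices in increasing order, are:

  0-simplices (6): [1], [2], [3], [4], [5], [6]
  1-simplices (15): [1,2], [1,3], [1,4], [1,5], [1,6], [2,3], [2,4], [2,5], [2,6], [3,4], [3,5], [3,6], [4,5], [4,6], [5,6]
  2-simplices (10): [1,2,4], [1,2,5], [1,3,4], [1,3,6], [1,5,6], [2,3,5], [2,3,6], [2,4,6], [3,4,5], [4,5,6]

Hence C_0 ≅ Z^6, C_1 ≅ Z^15, C_2 ≅ Z^10.

Boundary ∂_1: C_1 → C_0 maps an edge to its endpoints' difference, ∂[p,q] = q − p.
The 6×15 boundary matrix has rank 5 and Smith normal form diag(1,1,1,1,1).

∂_2: C_2 → C_1 maps a triangle to the signed sum of its edges. For instance
  ∂[1,5,6] = [5,6] − [1,6] + [1,5],
  ∂[2,3,5] = [3,5] − [2,5] + [2,3].
The resulting 15×10 matrix has rank 10, and its Smith normal form has invariant factors (1,1,1,1,1,1,1,1,1,2).

Now H_k = ker ∂_k / im ∂_{k+1}, so:

  H_0: rank C_0 − rank ∂_1 = 6 − 5 = 1, and the invariant factors of ∂_1 are all 1, so H_0 ≅ Z.
  H_1: rank ker ∂_1 − rank ∂_2 = (15 − 5) − 10 = 0, and ∂_2 has invariant factor 2 > 1, so H_1 ≅ Z/2Z.
  H_2: rank ker ∂_2 − rank ∂_3 = (10 − 10) − 0 = 0, and there is no ∂_3, so H_2 ≅ 0.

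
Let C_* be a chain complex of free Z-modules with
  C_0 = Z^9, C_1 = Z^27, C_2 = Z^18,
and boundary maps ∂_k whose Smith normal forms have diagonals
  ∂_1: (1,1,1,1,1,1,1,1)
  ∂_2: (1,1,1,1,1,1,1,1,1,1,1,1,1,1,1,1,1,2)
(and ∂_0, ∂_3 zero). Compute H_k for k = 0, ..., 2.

H_0 ≅ Z,  H_1 ≅ Z ⊕ Z/2,  H_2 = 0.

H_0: b_0 = 9 − 0 − 8 = 1; torsion from ∂_1 factors > 1: none. So H_0 ≅ Z.
H_1: b_1 = 27 − 8 − 18 = 1; torsion from ∂_2 factors > 1: [2]. So H_1 ≅ Z ⊕ Z/2.
H_2: b_2 = 18 − 18 − 0 = 0; torsion from ∂_3 factors > 1: none. So H_2 ≅ 0.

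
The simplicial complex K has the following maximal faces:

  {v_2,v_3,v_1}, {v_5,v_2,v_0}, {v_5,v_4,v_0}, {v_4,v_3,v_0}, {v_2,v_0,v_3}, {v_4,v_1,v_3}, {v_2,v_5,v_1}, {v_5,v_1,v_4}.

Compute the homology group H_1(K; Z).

Take the total order v_0 < v_1 < v_2 < v_3 < v_4 < v_5 on the vertex set. Then K (dimension 2) consists of the simplices:

  0-simplices (6): [v_0], [v_1], [v_2], [v_3], [v_4], [v_5]
  1-simplices (12): [v_0,v_2], [v_0,v_3], [v_0,v_4], [v_0,v_5], [v_1,v_2], [v_1,v_3], [v_1,v_4], [v_1,v_5], [v_2,v_3], [v_2,v_5], [v_3,v_4], [v_4,v_5]
  2-simplices (8): [v_0,v_2,v_3], [v_0,v_2,v_5], [v_0,v_3,v_4], [v_0,v_4,v_5], [v_1,v_2,v_3], [v_1,v_2,v_5], [v_1,v_3,v_4], [v_1,v_4,v_5]

giving chain groups C_0 ≅ Z^6, C_1 ≅ Z^12, C_2 ≅ Z^8.

The boundary map ∂_1: C_1 → C_0 maps an edge to its endpoints' difference, ∂[p,q] = q − p.
The 6×12 boundary matrix has rank 5 and Smith normal form diag(1,1,1,1,1).

Boundary ∂_2: C_2 → C_1 maps a triangle to the signed sum of its edges. For instance
  ∂[v_0,v_2,v_3] = [v_2,v_3] − [v_0,v_3] + [v_0,v_2],
  ∂[v_0,v_2,v_5] = [v_2,v_5] − [v_0,v_5] + [v_0,v_2].
The 12×8 boundary matrix has rank 7 and Smith normal form diag(1,1,1,1,1,1,1).

Computing H_k = (kernel of ∂_k) / (image of ∂_{k+1}):

  H_1: rank ker ∂_1 − rank ∂_2 = (12 − 5) − 7 = 0, and the invariant factors of ∂_2 are all 1, so H_1 = 0.

(K is a triangulation of the 2-sphere S^2.)

H_1 = 0.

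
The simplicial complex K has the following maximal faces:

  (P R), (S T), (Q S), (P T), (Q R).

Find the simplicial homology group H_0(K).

H_0 = Z.

K has 5 vertices, 5 edges.
rank ∂_0 = 0, rank ∂_1 = 4 ⇒ b_0 = 5 − 0 − 4 = 1; all invariant factors of ∂_1 are 1 so no torsion. So H_0 ≅ Z.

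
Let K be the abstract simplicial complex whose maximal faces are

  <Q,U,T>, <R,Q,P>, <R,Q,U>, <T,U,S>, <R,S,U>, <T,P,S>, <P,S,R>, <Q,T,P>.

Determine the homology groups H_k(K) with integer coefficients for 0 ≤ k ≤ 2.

H_0 = Z,  H_1 = 0,  H_2 = Z.

K has 6 vertices, 12 edges, 8 triangles.
rank ∂_0 = 0, rank ∂_1 = 5 ⇒ b_0 = 6 − 0 − 5 = 1; all invariant factors of ∂_1 are 1 so no torsion. So H_0 = Z.
rank ∂_1 = 5, rank ∂_2 = 7 ⇒ b_1 = 12 − 5 − 7 = 0; all invariant factors of ∂_2 are 1 so no torsion. So H_1 = 0.
rank ∂_2 = 7, rank ∂_3 = 0 ⇒ b_2 = 8 − 7 − 0 = 1. So H_2 = Z.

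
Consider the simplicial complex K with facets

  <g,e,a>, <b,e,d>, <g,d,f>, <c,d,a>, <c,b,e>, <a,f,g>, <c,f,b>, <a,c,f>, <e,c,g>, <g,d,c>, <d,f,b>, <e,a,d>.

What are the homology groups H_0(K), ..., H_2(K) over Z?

H_0 ≅ Z,  H_1 ≅ Z/2Z,  H_2 = 0.

We work with the vertex ordering a < b < c < d < e < f < g. The simplices of K, each written with vertices in increasing order, are:

  0-simplices (7): a, b, c, d, e, f, g
  1-simplices (18): ac, ad, ae, af, ag, bc, bd, be, bf, cd, ce, cf, cg, de, df, dg, eg, fg
  2-simplices (12): acd, acf, ade, aeg, afg, bce, bcf, bde, bdf, cdg, ceg, dfg

Hence C_0 ≅ Z^7, C_1 ≅ Z^18, C_2 ≅ Z^12.

∂_1: C_1 → C_0 sends each edge [p,q] (with p < q) to q − p. For instance
  ∂be = e − b.
This gives a 7×18 integer matrix of rank 6; reducing to Smith normal form yields diagonal entries (1,1,1,1,1,1).

The boundary map ∂_2: C_2 → C_1 acts by ∂[p,q,r] = [q,r] − [p,r] + [p,q]. For instance
  ∂acd = cd − ad + ac,
  ∂cdg = dg − cg + cd.
The resulting 18×12 matrix has rank 12, and its Smith normal form has invariant factors (1,1,1,1,1,1,1,1,1,1,1,2).

Computing H_k = (kernel of ∂_k) / (image of ∂_{k+1}):

  H_0: rank C_0 − rank ∂_1 = 7 − 6 = 1, and the invariant factors of ∂_1 are all 1, so H_0 ≅ Z.
  H_1: rank ker ∂_1 − rank ∂_2 = (18 − 6) − 12 = 0, and ∂_2 has invariant factor 2 > 1, so H_1 ≅ Z/2Z.
  H_2: rank ker ∂_2 − rank ∂_3 = (12 − 12) − 0 = 0, and there is no ∂_3, so H_2 ≅ 0.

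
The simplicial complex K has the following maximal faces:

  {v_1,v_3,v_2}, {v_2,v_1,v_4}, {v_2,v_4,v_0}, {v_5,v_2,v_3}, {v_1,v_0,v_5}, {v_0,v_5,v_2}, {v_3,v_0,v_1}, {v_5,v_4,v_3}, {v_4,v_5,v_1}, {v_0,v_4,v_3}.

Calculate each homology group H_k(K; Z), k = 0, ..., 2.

We work with the vertex ordering v_0 < v_1 < v_2 < v_3 < v_4 < v_5. The simplices of K, each written with vertices in increasing order, are:

  0-simplices (6): [v_0], [v_1], [v_2], [v_3], [v_4], [v_5]
  1-simplices (15): (15 of them)
  2-simplices (10): [v_0,v_1,v_3], [v_0,v_1,v_5], [v_0,v_2,v_4], [v_0,v_2,v_5], [v_0,v_3,v_4], [v_1,v_2,v_3], [v_1,v_2,v_4], [v_1,v_4,v_5], [v_2,v_3,v_5], [v_3,v_4,v_5]

giving chain groups C_0 ≅ Z^6, C_1 ≅ Z^15, C_2 ≅ Z^10.

∂_1: C_1 → C_0 is given by ∂[p,q] = [q] − [p]. For instance
  ∂[v_2,v_5] = [v_5] − [v_2].
As a 6×15 matrix over Z this has rank 5, with invariant factors (1,1,1,1,1).

∂_2: C_2 → C_1 sends each 2-simplex [p,q,r] to [q,r] − [p,r] + [p,q]. For instance
  ∂[v_1,v_2,v_4] = [v_2,v_4] − [v_1,v_4] + [v_1,v_2],
  ∂[v_0,v_1,v_3] = [v_1,v_3] − [v_0,v_3] + [v_0,v_1].
As a 15×10 matrix over Z this has rank 10, with invariant factors (1,1,1,1,1,1,1,1,1,2).

Computing H_k = (kernel of ∂_k) / (image of ∂_{k+1}):

  H_0: rank C_0 − rank ∂_1 = 6 − 5 = 1, and the invariant factors of ∂_1 are all 1, so H_0 = Z.
  H_1: rank ker ∂_1 − rank ∂_2 = (15 − 5) − 10 = 0, and ∂_2 has invariant factor 2 > 1, so H_1 = Z/2.
  H_2: rank ker ∂_2 − rank ∂_3 = (10 − 10) − 0 = 0, and there is no ∂_3, so H_2 = 0.

H_0 = Z,  H_1 = Z/2,  H_2 = 0.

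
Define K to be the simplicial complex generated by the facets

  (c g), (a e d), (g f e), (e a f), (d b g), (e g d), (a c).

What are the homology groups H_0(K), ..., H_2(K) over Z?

H_0 ≅ Z,  H_1 ≅ Z,  H_2 = 0.

Take the total order a < b < c < d < e < f < g on the vertex set. Then K (dimension 2) consists of the simplices:

  0-simplices (7): a, b, c, d, e, f, g
  1-simplices (12): ac, ad, ae, af, bd, bg, cg, de, dg, ef, eg, fg
  2-simplices (5): ade, aef, bdg, deg, efg

so the chain groups are C_0 ≅ Z^7, C_1 ≅ Z^12, C_2 ≅ Z^5.

The boundary map ∂_1: C_1 → C_0 maps an edge to its endpoints' difference, ∂[p,q] = q − p.
The resulting 7×12 matrix has rank 6, and its Smith normal form has invariant factors (1,1,1,1,1,1).

∂_2: C_2 → C_1 acts by ∂[p,q,r] = [q,r] − [p,r] + [p,q]. For instance
  ∂efg = fg − eg + ef,
  ∂ade = de − ae + ad.
As a 12×5 matrix over Z this has rank 5, with invariant factors (1,1,1,1,1).

From H_k ≅ ker(∂_k) / im(∂_{k+1}) we obtain:

  H_0: rank C_0 − rank ∂_1 = 7 − 6 = 1, and the invariant factors of ∂_1 are all 1, so H_0 = Z.
  H_1: rank ker ∂_1 − rank ∂_2 = (12 − 6) − 5 = 1, and the invariant factors of ∂_2 are all 1, so H_1 = Z.
  H_2: rank ker ∂_2 − rank ∂_3 = (5 − 5) − 0 = 0, and there is no ∂_3, so H_2 = 0.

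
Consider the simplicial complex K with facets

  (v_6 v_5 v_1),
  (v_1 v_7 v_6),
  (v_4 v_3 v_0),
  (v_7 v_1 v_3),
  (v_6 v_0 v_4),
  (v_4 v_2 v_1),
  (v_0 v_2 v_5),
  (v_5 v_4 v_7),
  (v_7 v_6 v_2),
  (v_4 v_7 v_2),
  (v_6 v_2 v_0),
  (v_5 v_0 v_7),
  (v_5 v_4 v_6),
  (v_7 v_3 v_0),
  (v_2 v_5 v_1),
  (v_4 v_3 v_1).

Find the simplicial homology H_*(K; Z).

H_0 = Z,  H_1 = Z^2,  H_2 = Z.

Order the vertices as v_0 < v_1 < v_2 < v_3 < v_4 < v_5 < v_6 < v_7. Listing each simplex with vertices in this order, K has dimension 2 with simplices:

  0-simplices (8): [v_0], [v_1], [v_2], [v_3], [v_4], [v_5], [v_6], [v_7]
  1-simplices (24): (24 of them)
  2-simplices (16): (16 of them)

Hence C_0 ≅ Z^8, C_1 ≅ Z^24, C_2 ≅ Z^16.

∂_1: C_1 → C_0 maps an edge to its endpoints' difference, ∂[p,q] = q − p.
The resulting 8×24 matrix has rank 7, and its Smith normal form has invariant factors (1,1,1,1,1,1,1).

The boundary map ∂_2: C_2 → C_1 sends each 2-simplex [p,q,r] to [q,r] − [p,r] + [p,q]. For instance
  ∂[v_1,v_5,v_6] = [v_5,v_6] − [v_1,v_6] + [v_1,v_5],
  ∂[v_1,v_6,v_7] = [v_6,v_7] − [v_1,v_7] + [v_1,v_6].
This gives a 24×16 integer matrix of rank 15; reducing to Smith normal form yields diagonal entries (1,1,1,1,1,1,1,1,1,1,1,1,1,1,1).

Reading off H_k = ker ∂_k / im ∂_{k+1}:

  H_0: rank C_0 − rank ∂_1 = 8 − 7 = 1, and the invariant factors of ∂_1 are all 1, so H_0 = Z.
  H_1: rank ker ∂_1 − rank ∂_2 = (24 − 7) − 15 = 2, and the invariant factors of ∂_2 are all 1, so H_1 = Z^2.
  H_2: rank ker ∂_2 − rank ∂_3 = (16 − 15) − 0 = 1, and there is no ∂_3, so H_2 = Z.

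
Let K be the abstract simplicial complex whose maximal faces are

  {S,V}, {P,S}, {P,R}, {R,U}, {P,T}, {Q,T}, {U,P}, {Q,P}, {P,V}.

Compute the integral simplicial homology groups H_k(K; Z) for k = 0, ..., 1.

Take the total order P < Q < R < S < T < U < V on the vertex set. Then K (dimension 1) consists of the simplices:

  0-simplices (7): P, Q, R, S, T, U, V
  1-simplices (9): PQ, PR, PS, PT, PU, PV, QT, RU, SV

so the chain groups are C_0 ≅ Z^7, C_1 ≅ Z^9.

The boundary map ∂_1: C_1 → C_0 maps an edge to its endpoints' difference, ∂[p,q] = q − p.
As a 7×9 matrix over Z this has rank 6, with invariant factors (1,1,1,1,1,1).

Reading off H_k = ker ∂_k / im ∂_{k+1}:

  H_0: rank C_0 − rank ∂_1 = 7 − 6 = 1, and the invariant factors of ∂_1 are all 1, so H_0 ≅ Z.
  H_1: rank ker ∂_1 − rank ∂_2 = (9 − 6) − 0 = 3, and there is no ∂_2, so H_1 ≅ Z^3.

H_0 ≅ Z,  H_1 ≅ Z^3.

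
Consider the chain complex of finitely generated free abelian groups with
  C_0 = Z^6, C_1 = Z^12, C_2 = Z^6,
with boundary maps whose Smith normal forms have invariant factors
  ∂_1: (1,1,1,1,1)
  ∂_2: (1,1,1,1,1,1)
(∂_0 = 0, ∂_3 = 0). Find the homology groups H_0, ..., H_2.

H_0 = Z,  H_1 = Z,  H_2 = 0.

H_0: b_0 = 6 − 0 − 5 = 1; torsion from ∂_1 factors > 1: none. So H_0 = Z.
H_1: b_1 = 12 − 5 − 6 = 1; torsion from ∂_2 factors > 1: none. So H_1 = Z.
H_2: b_2 = 6 − 6 − 0 = 0; torsion from ∂_3 factors > 1: none. So H_2 = 0.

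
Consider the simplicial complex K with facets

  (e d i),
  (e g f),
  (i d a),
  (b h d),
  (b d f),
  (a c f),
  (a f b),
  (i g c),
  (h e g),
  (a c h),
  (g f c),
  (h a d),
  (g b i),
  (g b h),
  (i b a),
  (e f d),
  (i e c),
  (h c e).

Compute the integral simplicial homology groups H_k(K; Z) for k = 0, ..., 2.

H_0 = Z,  H_1 = Z × Z/2,  H_2 = 0.

Order the vertices as a < b < c < d < e < f < g < h < i. Listing each simplex with vertices in this order, K has dimension 2 with simplices:

  0-simplices (9): a, b, c, d, e, f, g, h, i
  1-simplices (27): ab, ac, ad, af, ah, ai, bd, bf, bg, bh, bi, ce, cf, cg, ch, ci, de, df, dh, di, ef, eg, eh, ei, fg, gh, gi
  2-simplices (18): abf, abi, acf, ach, adh, adi, bdf, bdh, bgh, bgi, ceh, cei, cfg, cgi, def, dei, efg, egh

giving chain groups C_0 ≅ Z^9, C_1 ≅ Z^27, C_2 ≅ Z^18.

The boundary map ∂_1: C_1 → C_0 is given by ∂[p,q] = [q] − [p].
This gives a 9×27 integer matrix of rank 8; reducing to Smith normal form yields diagonal entries (1,1,1,1,1,1,1,1).

∂_2: C_2 → C_1 sends each 2-simplex [p,q,r] to [q,r] − [p,r] + [p,q]. For instance
  ∂adi = di − ai + ad,
  ∂def = ef − df + de.
As a 27×18 matrix over Z this has rank 18, with invariant factors (1,1,1,1,1,1,1,1,1,1,1,1,1,1,1,1,1,2).

From H_k ≅ ker(∂_k) / im(∂_{k+1}) we obtain:

  H_0: rank C_0 − rank ∂_1 = 9 − 8 = 1, and the invariant factors of ∂_1 are all 1, so H_0 ≅ Z.
  H_1: rank ker ∂_1 − rank ∂_2 = (27 − 8) − 18 = 1, and ∂_2 has invariant factor 2 > 1, so H_1 ≅ Z × Z/2.
  H_2: rank ker ∂_2 − rank ∂_3 = (18 − 18) − 0 = 0, and there is no ∂_3, so H_2 ≅ 0.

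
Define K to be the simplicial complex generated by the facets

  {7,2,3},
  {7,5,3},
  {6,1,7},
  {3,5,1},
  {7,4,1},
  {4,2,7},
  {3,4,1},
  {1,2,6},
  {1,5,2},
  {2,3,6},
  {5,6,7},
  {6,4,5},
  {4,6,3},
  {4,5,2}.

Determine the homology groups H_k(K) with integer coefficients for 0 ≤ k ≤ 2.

H_0 = Z,  H_1 = Z^2,  H_2 = Z.

We work with the vertex ordering 1 < 2 < 3 < 4 < 5 < 6 < 7. The simplices of K, each written with vertices in increasing order, are:

  0-simplices (7): [1], [2], [3], [4], [5], [6], [7]
  1-simplices (21): [1,2], [1,3], [1,4], [1,5], [1,6], [1,7], [2,3], [2,4], [2,5], [2,6], [2,7], [3,4], [3,5], [3,6], [3,7], [4,5], [4,6], [4,7], [5,6], [5,7], [6,7]
  2-simplices (14): [1,2,5], [1,2,6], [1,3,4], [1,3,5], [1,4,7], [1,6,7], [2,3,6], [2,3,7], [2,4,5], [2,4,7], [3,4,6], [3,5,7], [4,5,6], [5,6,7]

giving chain groups C_0 ≅ Z^7, C_1 ≅ Z^21, C_2 ≅ Z^14.

Boundary ∂_1: C_1 → C_0 is given by ∂[p,q] = [q] − [p].
The resulting 7×21 matrix has rank 6, and its Smith normal form has invariant factors (1,1,1,1,1,1).

Boundary ∂_2: C_2 → C_1 maps a triangle to the signed sum of its edges. For instance
  ∂[5,6,7] = [6,7] − [5,7] + [5,6],
  ∂[1,6,7] = [6,7] − [1,7] + [1,6].
The resulting 21×14 matrix has rank 13, and its Smith normal form has invariant factors (1,1,1,1,1,1,1,1,1,1,1,1,1).

Reading off H_k = ker ∂_k / im ∂_{k+1}:

  H_0: rank C_0 − rank ∂_1 = 7 − 6 = 1, and the invariant factors of ∂_1 are all 1, so H_0 ≅ Z.
  H_1: rank ker ∂_1 − rank ∂_2 = (21 − 6) − 13 = 2, and the invariant factors of ∂_2 are all 1, so H_1 ≅ Z^2.
  H_2: rank ker ∂_2 − rank ∂_3 = (14 − 13) − 0 = 1, and there is no ∂_3, so H_2 ≅ Z.

As a check, the Euler characteristic is 7 − 21 + 14 = 0, which agrees with 1 − 2 + 1 = 0.
(K is a triangulation of the torus T^2.)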